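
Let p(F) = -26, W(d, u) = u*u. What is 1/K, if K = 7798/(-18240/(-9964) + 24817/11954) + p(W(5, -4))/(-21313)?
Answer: 2479328225131/4948972724254498 ≈ 0.00050098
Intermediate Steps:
W(d, u) = u**2
K = 4948972724254498/2479328225131 (K = 7798/(-18240/(-9964) + 24817/11954) - 26/(-21313) = 7798/(-18240*(-1/9964) + 24817*(1/11954)) - 26*(-1/21313) = 7798/(4560/2491 + 24817/11954) + 26/21313 = 7798/(116329387/29777414) + 26/21313 = 7798*(29777414/116329387) + 26/21313 = 232204274372/116329387 + 26/21313 = 4948972724254498/2479328225131 ≈ 1996.1)
1/K = 1/(4948972724254498/2479328225131) = 2479328225131/4948972724254498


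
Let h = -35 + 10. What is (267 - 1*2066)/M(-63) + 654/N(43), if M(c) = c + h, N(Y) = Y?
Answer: 134909/3784 ≈ 35.652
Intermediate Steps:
h = -25
M(c) = -25 + c (M(c) = c - 25 = -25 + c)
(267 - 1*2066)/M(-63) + 654/N(43) = (267 - 1*2066)/(-25 - 63) + 654/43 = (267 - 2066)/(-88) + 654*(1/43) = -1799*(-1/88) + 654/43 = 1799/88 + 654/43 = 134909/3784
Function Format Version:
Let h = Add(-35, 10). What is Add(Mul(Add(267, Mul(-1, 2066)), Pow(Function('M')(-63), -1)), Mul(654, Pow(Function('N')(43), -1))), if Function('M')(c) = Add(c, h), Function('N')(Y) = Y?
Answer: Rational(134909, 3784) ≈ 35.652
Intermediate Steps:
h = -25
Function('M')(c) = Add(-25, c) (Function('M')(c) = Add(c, -25) = Add(-25, c))
Add(Mul(Add(267, Mul(-1, 2066)), Pow(Function('M')(-63), -1)), Mul(654, Pow(Function('N')(43), -1))) = Add(Mul(Add(267, Mul(-1, 2066)), Pow(Add(-25, -63), -1)), Mul(654, Pow(43, -1))) = Add(Mul(Add(267, -2066), Pow(-88, -1)), Mul(654, Rational(1, 43))) = Add(Mul(-1799, Rational(-1, 88)), Rational(654, 43)) = Add(Rational(1799, 88), Rational(654, 43)) = Rational(134909, 3784)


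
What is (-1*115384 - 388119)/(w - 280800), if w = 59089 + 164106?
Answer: 503503/57605 ≈ 8.7406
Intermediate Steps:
w = 223195
(-1*115384 - 388119)/(w - 280800) = (-1*115384 - 388119)/(223195 - 280800) = (-115384 - 388119)/(-57605) = -503503*(-1/57605) = 503503/57605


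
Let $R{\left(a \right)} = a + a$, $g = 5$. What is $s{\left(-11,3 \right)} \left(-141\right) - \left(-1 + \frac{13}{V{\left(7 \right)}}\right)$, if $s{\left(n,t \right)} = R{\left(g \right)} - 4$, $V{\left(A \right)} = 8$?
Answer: $- \frac{6773}{8} \approx -846.63$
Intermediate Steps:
$R{\left(a \right)} = 2 a$
$s{\left(n,t \right)} = 6$ ($s{\left(n,t \right)} = 2 \cdot 5 - 4 = 10 - 4 = 6$)
$s{\left(-11,3 \right)} \left(-141\right) - \left(-1 + \frac{13}{V{\left(7 \right)}}\right) = 6 \left(-141\right) - \left(-1 + \frac{13}{8}\right) = -846 - \frac{5}{8} = - \frac{6773}{8}$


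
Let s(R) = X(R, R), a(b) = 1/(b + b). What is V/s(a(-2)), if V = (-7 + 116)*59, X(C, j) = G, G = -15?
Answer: -6431/15 ≈ -428.73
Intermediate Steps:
a(b) = 1/(2*b)
X(C, j) = -15
s(R) = -15
V = 6431 (V = 109*59 = 6431)
V/s(a(-2)) = 6431/(-15) = 6431*(-1/15) = -6431/15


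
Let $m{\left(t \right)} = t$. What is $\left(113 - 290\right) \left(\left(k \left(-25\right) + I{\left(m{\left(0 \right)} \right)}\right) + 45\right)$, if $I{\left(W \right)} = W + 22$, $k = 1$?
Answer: $-7434$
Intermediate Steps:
$I{\left(W \right)} = 22 + W$
$\left(113 - 290\right) \left(\left(k \left(-25\right) + I{\left(m{\left(0 \right)} \right)}\right) + 45\right) = \left(113 - 290\right) \left(\left(1 \left(-25\right) + \left(22 + 0\right)\right) + 45\right) = - 177 \left(\left(-25 + 22\right) + 45\right) = - 177 \left(-3 + 45\right) = \left(-177\right) 42 = -7434$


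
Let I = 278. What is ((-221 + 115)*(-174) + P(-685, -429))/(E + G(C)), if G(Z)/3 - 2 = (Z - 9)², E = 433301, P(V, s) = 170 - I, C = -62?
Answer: 9168/224215 ≈ 0.040889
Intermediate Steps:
P(V, s) = -108 (P(V, s) = 170 - 1*278 = 170 - 278 = -108)
G(Z) = 6 + 3*(-9 + Z)² (G(Z) = 6 + 3*(Z - 9)² = 6 + 3*(-9 + Z)²)
((-221 + 115)*(-174) + P(-685, -429))/(E + G(C)) = ((-221 + 115)*(-174) - 108)/(433301 + (6 + 3*(-9 - 62)²)) = (-106*(-174) - 108)/(433301 + (6 + 3*(-71)²)) = (18444 - 108)/(433301 + (6 + 3*5041)) = 18336/(433301 + (6 + 15123)) = 18336/(433301 + 15129) = 18336/448430 = 18336*(1/448430) = 9168/224215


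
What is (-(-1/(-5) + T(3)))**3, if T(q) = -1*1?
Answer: 64/125 ≈ 0.51200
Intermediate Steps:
T(q) = -1
(-(-1/(-5) + T(3)))**3 = (-(-1/(-5) - 1))**3 = (-(-1*(-1/5) - 1))**3 = (-(1/5 - 1))**3 = (-1*(-4/5))**3 = (4/5)**3 = 64/125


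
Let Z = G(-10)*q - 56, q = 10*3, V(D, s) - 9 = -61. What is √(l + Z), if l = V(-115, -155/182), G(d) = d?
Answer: 2*I*√102 ≈ 20.199*I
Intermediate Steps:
V(D, s) = -52 (V(D, s) = 9 - 61 = -52)
l = -52
q = 30
Z = -356 (Z = -10*30 - 56 = -300 - 56 = -356)
√(l + Z) = √(-52 - 356) = √(-408) = 2*I*√102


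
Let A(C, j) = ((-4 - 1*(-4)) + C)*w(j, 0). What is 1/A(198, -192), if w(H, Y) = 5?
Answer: 1/990 ≈ 0.0010101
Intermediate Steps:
A(C, j) = 5*C (A(C, j) = ((-4 - 1*(-4)) + C)*5 = ((-4 + 4) + C)*5 = (0 + C)*5 = C*5 = 5*C)
1/A(198, -192) = 1/(5*198) = 1/990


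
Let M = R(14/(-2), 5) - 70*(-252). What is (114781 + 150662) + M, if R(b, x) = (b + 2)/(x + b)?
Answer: 566171/2 ≈ 2.8309e+5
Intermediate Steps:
R(b, x) = (2 + b)/(b + x)
M = 35285/2 (M = (2 + 14/(-2))/(14/(-2) + 5) - 70*(-252) = (2 + 14*(-½))/(14*(-½) + 5) + 17640 = (2 - 7)/(-7 + 5) + 17640 = -5/(-2) + 17640 = -½*(-5) + 17640 = 5/2 + 17640 = 35285/2 ≈ 17643.)
(114781 + 150662) + M = (114781 + 150662) + 35285/2 = 265443 + 35285/2 = 566171/2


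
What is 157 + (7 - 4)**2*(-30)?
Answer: -113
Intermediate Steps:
157 + (7 - 4)**2*(-30) = 157 + 3**2*(-30) = 157 + 9*(-30) = 157 - 270 = -113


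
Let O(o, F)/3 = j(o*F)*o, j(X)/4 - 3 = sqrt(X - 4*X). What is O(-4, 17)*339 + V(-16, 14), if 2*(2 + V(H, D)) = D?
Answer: -48811 - 32544*sqrt(51) ≈ -2.8122e+5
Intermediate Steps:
j(X) = 12 + 4*sqrt(3)*sqrt(-X) (j(X) = 12 + 4*sqrt(X - 4*X) = 12 + 4*sqrt(-3*X) = 12 + 4*(sqrt(3)*sqrt(-X)) = 12 + 4*sqrt(3)*sqrt(-X))
V(H, D) = -2 + D/2
O(o, F) = 3*o*(12 + 4*sqrt(3)*sqrt(-F*o)) (O(o, F) = 3*((12 + 4*sqrt(3)*sqrt(-o*F))*o) = 3*((12 + 4*sqrt(3)*sqrt(-F*o))*o) = 3*(o*(12 + 4*sqrt(3)*sqrt(-F*o))) = 3*o*(12 + 4*sqrt(3)*sqrt(-F*o)))
O(-4, 17)*339 + V(-16, 14) = (12*(-4)*(3 + sqrt(3)*sqrt(-1*17*(-4))))*339 + (-2 + (1/2)*14) = (12*(-4)*(3 + sqrt(3)*sqrt(68)))*339 + (-2 + 7) = (12*(-4)*(3 + sqrt(3)*(2*sqrt(17))))*339 + 5 = (12*(-4)*(3 + 2*sqrt(51)))*339 + 5 = (-144 - 96*sqrt(51))*339 + 5 = (-48816 - 32544*sqrt(51)) + 5 = -48811 - 32544*sqrt(51)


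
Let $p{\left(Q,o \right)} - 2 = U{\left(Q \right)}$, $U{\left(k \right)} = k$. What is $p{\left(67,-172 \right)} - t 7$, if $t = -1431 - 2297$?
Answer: $26165$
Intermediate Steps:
$t = -3728$
$p{\left(Q,o \right)} = 2 + Q$
$p{\left(67,-172 \right)} - t 7 = \left(2 + 67\right) - \left(-3728\right) 7 = 69 - -26096 = 69 + 26096 = 26165$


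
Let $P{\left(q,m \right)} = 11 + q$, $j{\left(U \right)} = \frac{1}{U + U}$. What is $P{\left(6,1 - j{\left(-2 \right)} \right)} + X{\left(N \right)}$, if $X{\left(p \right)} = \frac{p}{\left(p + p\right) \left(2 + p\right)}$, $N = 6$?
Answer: $\frac{273}{16} \approx 17.063$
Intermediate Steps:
$j{\left(U \right)} = \frac{1}{2 U}$
$X{\left(p \right)} = \frac{1}{2 \left(2 + p\right)}$ ($X{\left(p \right)} = \frac{p}{2 p \left(2 + p\right)} = p \frac{1}{2 p \left(2 + p\right)} = \frac{1}{2 \left(2 + p\right)}$)
$P{\left(6,1 - j{\left(-2 \right)} \right)} + X{\left(N \right)} = \left(11 + 6\right) + \frac{1}{2 \left(2 + 6\right)} = 17 + \frac{1}{2 \cdot 8} = 17 + \frac{1}{2} \cdot \frac{1}{8} = 17 + \frac{1}{16} = \frac{273}{16}$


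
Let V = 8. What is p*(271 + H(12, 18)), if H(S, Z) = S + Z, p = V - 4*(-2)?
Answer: 4816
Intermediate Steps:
p = 16 (p = 8 - 4*(-2) = 8 + 8 = 16)
p*(271 + H(12, 18)) = 16*(271 + (12 + 18)) = 16*(271 + 30) = 16*301 = 4816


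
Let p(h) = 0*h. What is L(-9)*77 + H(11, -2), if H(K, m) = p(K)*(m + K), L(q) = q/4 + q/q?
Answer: -385/4 ≈ -96.250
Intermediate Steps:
L(q) = 1 + q/4 (L(q) = q*(1/4) + 1 = q/4 + 1 = 1 + q/4)
p(h) = 0
H(K, m) = 0 (H(K, m) = 0*(m + K) = 0*(K + m) = 0)
L(-9)*77 + H(11, -2) = (1 + (1/4)*(-9))*77 + 0 = (1 - 9/4)*77 + 0 = -5/4*77 + 0 = -385/4 + 0 = -385/4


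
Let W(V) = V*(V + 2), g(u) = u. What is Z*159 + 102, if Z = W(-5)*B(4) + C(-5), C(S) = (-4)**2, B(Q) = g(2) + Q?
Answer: 16956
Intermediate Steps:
B(Q) = 2 + Q
W(V) = V*(2 + V)
C(S) = 16
Z = 106 (Z = (-5*(2 - 5))*(2 + 4) + 16 = -5*(-3)*6 + 16 = 15*6 + 16 = 90 + 16 = 106)
Z*159 + 102 = 106*159 + 102 = 16854 + 102 = 16956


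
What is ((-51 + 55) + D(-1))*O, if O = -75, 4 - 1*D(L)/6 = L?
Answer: -2550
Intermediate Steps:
D(L) = 24 - 6*L
((-51 + 55) + D(-1))*O = ((-51 + 55) + (24 - 6*(-1)))*(-75) = (4 + (24 + 6))*(-75) = (4 + 30)*(-75) = 34*(-75) = -2550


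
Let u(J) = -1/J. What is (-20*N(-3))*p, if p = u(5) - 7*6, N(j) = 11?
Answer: 9284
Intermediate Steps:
p = -211/5 (p = -1/5 - 7*6 = -1*⅕ - 1*42 = -⅕ - 42 = -211/5 ≈ -42.200)
(-20*N(-3))*p = -20*11*(-211/5) = -220*(-211/5) = 9284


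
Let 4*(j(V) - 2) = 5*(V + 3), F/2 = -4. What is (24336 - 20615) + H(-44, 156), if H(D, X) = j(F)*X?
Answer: 3058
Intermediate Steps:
F = -8 (F = 2*(-4) = -8)
j(V) = 23/4 + 5*V/4 (j(V) = 2 + (5*(V + 3))/4 = 2 + (5*(3 + V))/4 = 2 + (15 + 5*V)/4 = 2 + (15/4 + 5*V/4) = 23/4 + 5*V/4)
H(D, X) = -17*X/4 (H(D, X) = (23/4 + (5/4)*(-8))*X = (23/4 - 10)*X = -17*X/4)
(24336 - 20615) + H(-44, 156) = (24336 - 20615) - 17/4*156 = 3721 - 663 = 3058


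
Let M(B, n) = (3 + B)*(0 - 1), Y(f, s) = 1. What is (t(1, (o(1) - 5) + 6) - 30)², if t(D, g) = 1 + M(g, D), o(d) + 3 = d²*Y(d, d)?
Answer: 961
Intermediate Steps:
o(d) = -3 + d² (o(d) = -3 + d²*1 = -3 + d²)
M(B, n) = -3 - B (M(B, n) = (3 + B)*(-1) = -3 - B)
t(D, g) = -2 - g (t(D, g) = 1 + (-3 - g) = -2 - g)
(t(1, (o(1) - 5) + 6) - 30)² = ((-2 - (((-3 + 1²) - 5) + 6)) - 30)² = ((-2 - (((-3 + 1) - 5) + 6)) - 30)² = ((-2 - ((-2 - 5) + 6)) - 30)² = ((-2 - (-7 + 6)) - 30)² = ((-2 - 1*(-1)) - 30)² = ((-2 + 1) - 30)² = (-1 - 30)² = (-31)² = 961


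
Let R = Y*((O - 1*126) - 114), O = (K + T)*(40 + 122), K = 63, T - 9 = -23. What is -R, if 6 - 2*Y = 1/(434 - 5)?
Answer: -3301159/143 ≈ -23085.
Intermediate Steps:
T = -14 (T = 9 - 23 = -14)
O = 7938 (O = (63 - 14)*(40 + 122) = 49*162 = 7938)
Y = 2573/858 (Y = 3 - 1/(2*(434 - 5)) = 3 - ½/429 = 3 - ½*1/429 = 3 - 1/858 = 2573/858 ≈ 2.9988)
R = 3301159/143 (R = 2573*((7938 - 1*126) - 114)/858 = 2573*((7938 - 126) - 114)/858 = 2573*(7812 - 114)/858 = (2573/858)*7698 = 3301159/143 ≈ 23085.)
-R = -1*3301159/143 = -3301159/143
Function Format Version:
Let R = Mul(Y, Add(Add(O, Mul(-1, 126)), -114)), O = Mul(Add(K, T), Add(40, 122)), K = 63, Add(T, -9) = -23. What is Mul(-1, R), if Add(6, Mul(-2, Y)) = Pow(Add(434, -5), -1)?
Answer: Rational(-3301159, 143) ≈ -23085.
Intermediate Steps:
T = -14 (T = Add(9, -23) = -14)
O = 7938 (O = Mul(Add(63, -14), Add(40, 122)) = Mul(49, 162) = 7938)
Y = Rational(2573, 858) (Y = Add(3, Mul(Rational(-1, 2), Pow(Add(434, -5), -1))) = Add(3, Mul(Rational(-1, 2), Pow(429, -1))) = Add(3, Mul(Rational(-1, 2), Rational(1, 429))) = Add(3, Rational(-1, 858)) = Rational(2573, 858) ≈ 2.9988)
R = Rational(3301159, 143) (R = Mul(Rational(2573, 858), Add(Add(7938, Mul(-1, 126)), -114)) = Mul(Rational(2573, 858), Add(Add(7938, -126), -114)) = Mul(Rational(2573, 858), Add(7812, -114)) = Mul(Rational(2573, 858), 7698) = Rational(3301159, 143) ≈ 23085.)
Mul(-1, R) = Mul(-1, Rational(3301159, 143)) = Rational(-3301159, 143)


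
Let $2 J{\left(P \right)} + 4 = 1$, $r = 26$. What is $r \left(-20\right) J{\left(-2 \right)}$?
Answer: $780$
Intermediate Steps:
$J{\left(P \right)} = - \frac{3}{2}$ ($J{\left(P \right)} = -2 + \frac{1}{2} \cdot 1 = -2 + \frac{1}{2} = - \frac{3}{2}$)
$r \left(-20\right) J{\left(-2 \right)} = 26 \left(-20\right) \left(- \frac{3}{2}\right) = \left(-520\right) \left(- \frac{3}{2}\right) = 780$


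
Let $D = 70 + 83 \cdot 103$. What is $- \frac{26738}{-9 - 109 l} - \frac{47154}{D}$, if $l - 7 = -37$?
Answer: $- \frac{128074672}{9368853} \approx -13.67$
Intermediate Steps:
$l = -30$ ($l = 7 - 37 = -30$)
$D = 8619$ ($D = 70 + 8549 = 8619$)
$- \frac{26738}{-9 - 109 l} - \frac{47154}{D} = - \frac{26738}{-9 - -3270} - \frac{47154}{8619} = - \frac{26738}{-9 + 3270} - \frac{15718}{2873} = - \frac{26738}{3261} - \frac{15718}{2873} = - \frac{128074672}{9368853}$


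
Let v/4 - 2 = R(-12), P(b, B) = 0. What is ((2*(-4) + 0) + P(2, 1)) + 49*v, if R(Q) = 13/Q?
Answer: 515/3 ≈ 171.67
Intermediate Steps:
v = 11/3 (v = 8 + 4*(13/(-12)) = 8 + 4*(13*(-1/12)) = 8 + 4*(-13/12) = 8 - 13/3 = 11/3 ≈ 3.6667)
((2*(-4) + 0) + P(2, 1)) + 49*v = ((2*(-4) + 0) + 0) + 49*(11/3) = ((-8 + 0) + 0) + 539/3 = (-8 + 0) + 539/3 = -8 + 539/3 = 515/3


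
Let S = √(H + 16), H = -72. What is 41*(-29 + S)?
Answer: -1189 + 82*I*√14 ≈ -1189.0 + 306.82*I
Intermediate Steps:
S = 2*I*√14 (S = √(-72 + 16) = √(-56) = 2*I*√14 ≈ 7.4833*I)
41*(-29 + S) = 41*(-29 + 2*I*√14) = -1189 + 82*I*√14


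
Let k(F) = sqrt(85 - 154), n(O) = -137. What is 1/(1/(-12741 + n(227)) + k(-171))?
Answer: -12878/11443158997 - 165842884*I*sqrt(69)/11443158997 ≈ -1.1254e-6 - 0.12039*I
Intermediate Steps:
k(F) = I*sqrt(69) (k(F) = sqrt(-69) = I*sqrt(69))
1/(1/(-12741 + n(227)) + k(-171)) = 1/(1/(-12741 - 137) + I*sqrt(69)) = 1/(1/(-12878) + I*sqrt(69)) = 1/(-1/12878 + I*sqrt(69))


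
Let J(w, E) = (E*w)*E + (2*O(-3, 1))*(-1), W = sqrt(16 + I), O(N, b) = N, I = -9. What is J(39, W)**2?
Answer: 77841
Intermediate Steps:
W = sqrt(7) (W = sqrt(16 - 9) = sqrt(7) ≈ 2.6458)
J(w, E) = 6 + w*E**2 (J(w, E) = (E*w)*E + (2*(-3))*(-1) = w*E**2 - 6*(-1) = w*E**2 + 6 = 6 + w*E**2)
J(39, W)**2 = (6 + 39*(sqrt(7))**2)**2 = (6 + 39*7)**2 = (6 + 273)**2 = 279**2 = 77841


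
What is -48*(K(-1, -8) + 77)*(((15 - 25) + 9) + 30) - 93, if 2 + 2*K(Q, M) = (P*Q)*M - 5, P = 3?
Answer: -119109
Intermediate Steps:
K(Q, M) = -7/2 + 3*M*Q/2 (K(Q, M) = -1 + ((3*Q)*M - 5)/2 = -1 + (3*M*Q - 5)/2 = -1 + (-5 + 3*M*Q)/2 = -1 + (-5/2 + 3*M*Q/2) = -7/2 + 3*M*Q/2)
-48*(K(-1, -8) + 77)*(((15 - 25) + 9) + 30) - 93 = -48*((-7/2 + (3/2)*(-8)*(-1)) + 77)*(((15 - 25) + 9) + 30) - 93 = -48*((-7/2 + 12) + 77)*((-10 + 9) + 30) - 93 = -48*(17/2 + 77)*(-1 + 30) - 93 = -4104*29 - 93 = -48*4959/2 - 93 = -119016 - 93 = -119109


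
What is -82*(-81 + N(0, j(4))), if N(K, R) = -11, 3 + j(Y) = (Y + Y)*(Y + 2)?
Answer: 7544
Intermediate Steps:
j(Y) = -3 + 2*Y*(2 + Y) (j(Y) = -3 + (Y + Y)*(Y + 2) = -3 + (2*Y)*(2 + Y) = -3 + 2*Y*(2 + Y))
-82*(-81 + N(0, j(4))) = -82*(-81 - 11) = -82*(-92) = 7544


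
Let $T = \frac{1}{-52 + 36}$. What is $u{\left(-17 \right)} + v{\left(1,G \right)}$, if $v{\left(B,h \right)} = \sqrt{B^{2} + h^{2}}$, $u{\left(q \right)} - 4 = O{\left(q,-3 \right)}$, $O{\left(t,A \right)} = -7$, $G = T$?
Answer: $-3 + \frac{\sqrt{257}}{16} \approx -1.998$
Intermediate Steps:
$T = - \frac{1}{16}$ ($T = \frac{1}{-16} = - \frac{1}{16} \approx -0.0625$)
$G = - \frac{1}{16} \approx -0.0625$
$u{\left(q \right)} = -3$ ($u{\left(q \right)} = 4 - 7 = -3$)
$u{\left(-17 \right)} + v{\left(1,G \right)} = -3 + \sqrt{1^{2} + \left(- \frac{1}{16}\right)^{2}} = -3 + \sqrt{1 + \frac{1}{256}} = -3 + \sqrt{\frac{257}{256}} = -3 + \frac{\sqrt{257}}{16}$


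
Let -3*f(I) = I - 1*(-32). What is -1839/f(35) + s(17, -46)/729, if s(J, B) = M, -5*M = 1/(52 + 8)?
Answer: 1206567833/14652900 ≈ 82.343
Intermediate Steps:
M = -1/300 (M = -1/(5*(52 + 8)) = -⅕/60 = -⅕*1/60 = -1/300 ≈ -0.0033333)
s(J, B) = -1/300
f(I) = -32/3 - I/3 (f(I) = -(I - 1*(-32))/3 = -(I + 32)/3 = -(32 + I)/3 = -32/3 - I/3)
-1839/f(35) + s(17, -46)/729 = -1839/(-32/3 - ⅓*35) - 1/300/729 = -1839/(-32/3 - 35/3) - 1/300*1/729 = -1839/(-67/3) - 1/218700 = -1839*(-3/67) - 1/218700 = 5517/67 - 1/218700 = 1206567833/14652900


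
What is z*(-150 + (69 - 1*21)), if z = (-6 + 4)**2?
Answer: -408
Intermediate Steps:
z = 4 (z = (-2)**2 = 4)
z*(-150 + (69 - 1*21)) = 4*(-150 + (69 - 1*21)) = 4*(-150 + (69 - 21)) = 4*(-150 + 48) = 4*(-102) = -408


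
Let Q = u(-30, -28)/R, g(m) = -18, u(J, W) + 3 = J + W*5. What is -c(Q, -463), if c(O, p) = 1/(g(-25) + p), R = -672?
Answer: 1/481 ≈ 0.0020790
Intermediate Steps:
u(J, W) = -3 + J + 5*W (u(J, W) = -3 + (J + W*5) = -3 + (J + 5*W) = -3 + J + 5*W)
Q = 173/672 (Q = (-3 - 30 + 5*(-28))/(-672) = (-3 - 30 - 140)*(-1/672) = -173*(-1/672) = 173/672 ≈ 0.25744)
c(O, p) = 1/(-18 + p)
-c(Q, -463) = -1/(-18 - 463) = -1/(-481) = -1*(-1/481) = 1/481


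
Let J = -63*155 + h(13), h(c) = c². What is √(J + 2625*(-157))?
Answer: I*√421721 ≈ 649.4*I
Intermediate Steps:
J = -9596 (J = -63*155 + 13² = -9765 + 169 = -9596)
√(J + 2625*(-157)) = √(-9596 + 2625*(-157)) = √(-9596 - 412125) = √(-421721) = I*√421721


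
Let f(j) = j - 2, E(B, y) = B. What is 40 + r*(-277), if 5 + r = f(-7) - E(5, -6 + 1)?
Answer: 5303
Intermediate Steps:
f(j) = -2 + j
r = -19 (r = -5 + ((-2 - 7) - 1*5) = -5 + (-9 - 5) = -5 - 14 = -19)
40 + r*(-277) = 40 - 19*(-277) = 40 + 5263 = 5303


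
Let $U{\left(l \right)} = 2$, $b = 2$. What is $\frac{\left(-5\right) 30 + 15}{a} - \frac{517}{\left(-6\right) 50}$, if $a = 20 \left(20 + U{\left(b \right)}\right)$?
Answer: $\frac{9349}{6600} \approx 1.4165$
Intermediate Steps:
$a = 440$ ($a = 20 \left(20 + 2\right) = 20 \cdot 22 = 440$)
$\frac{\left(-5\right) 30 + 15}{a} - \frac{517}{\left(-6\right) 50} = \frac{\left(-5\right) 30 + 15}{440} - \frac{517}{\left(-6\right) 50} = \left(-150 + 15\right) \frac{1}{440} - \frac{517}{-300} = \left(-135\right) \frac{1}{440} - - \frac{517}{300} = - \frac{27}{88} + \frac{517}{300} = \frac{9349}{6600}$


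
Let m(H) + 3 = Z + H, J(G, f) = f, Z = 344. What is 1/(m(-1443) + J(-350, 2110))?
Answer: 1/1008 ≈ 0.00099206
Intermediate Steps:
m(H) = 341 + H (m(H) = -3 + (344 + H) = 341 + H)
1/(m(-1443) + J(-350, 2110)) = 1/((341 - 1443) + 2110) = 1/(-1102 + 2110) = 1/1008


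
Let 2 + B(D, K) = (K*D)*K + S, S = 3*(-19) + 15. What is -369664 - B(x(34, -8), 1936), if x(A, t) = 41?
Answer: -154041556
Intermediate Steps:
S = -42 (S = -57 + 15 = -42)
B(D, K) = -44 + D*K² (B(D, K) = -2 + ((K*D)*K - 42) = -2 + ((D*K)*K - 42) = -2 + (D*K² - 42) = -2 + (-42 + D*K²) = -44 + D*K²)
-369664 - B(x(34, -8), 1936) = -369664 - (-44 + 41*1936²) = -369664 - (-44 + 41*3748096) = -369664 - (-44 + 153671936) = -369664 - 1*153671892 = -369664 - 153671892 = -154041556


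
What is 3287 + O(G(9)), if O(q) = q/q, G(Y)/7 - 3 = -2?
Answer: 3288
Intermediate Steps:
G(Y) = 7 (G(Y) = 21 + 7*(-2) = 21 - 14 = 7)
O(q) = 1
3287 + O(G(9)) = 3287 + 1 = 3288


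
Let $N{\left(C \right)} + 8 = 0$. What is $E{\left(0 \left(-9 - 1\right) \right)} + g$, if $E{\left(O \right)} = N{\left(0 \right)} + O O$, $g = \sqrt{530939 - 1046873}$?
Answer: $-8 + 3 i \sqrt{57326} \approx -8.0 + 718.29 i$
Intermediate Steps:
$N{\left(C \right)} = -8$ ($N{\left(C \right)} = -8 + 0 = -8$)
$g = 3 i \sqrt{57326}$ ($g = \sqrt{-515934} = 3 i \sqrt{57326} \approx 718.29 i$)
$E{\left(O \right)} = -8 + O^{2}$ ($E{\left(O \right)} = -8 + O O = -8 + O^{2}$)
$E{\left(0 \left(-9 - 1\right) \right)} + g = \left(-8 + \left(0 \left(-9 - 1\right)\right)^{2}\right) + 3 i \sqrt{57326} = \left(-8 + \left(0 \left(-10\right)\right)^{2}\right) + 3 i \sqrt{57326} = \left(-8 + 0^{2}\right) + 3 i \sqrt{57326} = \left(-8 + 0\right) + 3 i \sqrt{57326} = -8 + 3 i \sqrt{57326}$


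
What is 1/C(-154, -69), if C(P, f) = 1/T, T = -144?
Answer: -144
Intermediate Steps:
C(P, f) = -1/144 (C(P, f) = 1/(-144) = -1/144)
1/C(-154, -69) = 1/(-1/144) = -144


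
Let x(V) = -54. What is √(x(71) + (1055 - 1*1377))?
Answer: 2*I*√94 ≈ 19.391*I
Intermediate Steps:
√(x(71) + (1055 - 1*1377)) = √(-54 + (1055 - 1*1377)) = √(-54 + (1055 - 1377)) = √(-54 - 322) = √(-376) = 2*I*√94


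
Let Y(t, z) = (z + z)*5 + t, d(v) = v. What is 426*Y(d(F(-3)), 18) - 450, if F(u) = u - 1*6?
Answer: 72396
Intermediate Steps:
F(u) = -6 + u (F(u) = u - 6 = -6 + u)
Y(t, z) = t + 10*z (Y(t, z) = (2*z)*5 + t = 10*z + t = t + 10*z)
426*Y(d(F(-3)), 18) - 450 = 426*((-6 - 3) + 10*18) - 450 = 426*(-9 + 180) - 450 = 426*171 - 450 = 72846 - 450 = 72396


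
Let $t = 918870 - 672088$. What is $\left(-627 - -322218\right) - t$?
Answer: $74809$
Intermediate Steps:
$t = 246782$ ($t = 918870 - 672088 = 246782$)
$\left(-627 - -322218\right) - t = \left(-627 - -322218\right) - 246782 = \left(-627 + 322218\right) - 246782 = 321591 - 246782 = 74809$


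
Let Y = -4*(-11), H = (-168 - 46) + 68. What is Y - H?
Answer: 190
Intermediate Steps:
H = -146 (H = -214 + 68 = -146)
Y = 44
Y - H = 44 - 1*(-146) = 44 + 146 = 190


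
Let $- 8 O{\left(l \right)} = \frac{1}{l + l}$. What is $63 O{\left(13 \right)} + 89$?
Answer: $\frac{18449}{208} \approx 88.697$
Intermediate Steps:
$O{\left(l \right)} = - \frac{1}{16 l}$ ($O{\left(l \right)} = - \frac{1}{8 \left(l + l\right)} = - \frac{1}{8 \cdot 2 l} = - \frac{\frac{1}{2} \frac{1}{l}}{8} = - \frac{1}{16 l}$)
$63 O{\left(13 \right)} + 89 = 63 \left(- \frac{1}{16 \cdot 13}\right) + 89 = 63 \left(\left(- \frac{1}{16}\right) \frac{1}{13}\right) + 89 = 63 \left(- \frac{1}{208}\right) + 89 = - \frac{63}{208} + 89 = \frac{18449}{208}$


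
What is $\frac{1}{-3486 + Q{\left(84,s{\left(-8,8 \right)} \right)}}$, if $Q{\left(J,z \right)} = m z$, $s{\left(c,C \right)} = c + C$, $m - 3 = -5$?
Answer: $- \frac{1}{3486} \approx -0.00028686$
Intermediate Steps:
$m = -2$ ($m = 3 - 5 = -2$)
$s{\left(c,C \right)} = C + c$
$Q{\left(J,z \right)} = - 2 z$
$\frac{1}{-3486 + Q{\left(84,s{\left(-8,8 \right)} \right)}} = \frac{1}{-3486 - 2 \left(8 - 8\right)} = \frac{1}{-3486 - 0} = \frac{1}{-3486 + 0} = \frac{1}{-3486} = - \frac{1}{3486}$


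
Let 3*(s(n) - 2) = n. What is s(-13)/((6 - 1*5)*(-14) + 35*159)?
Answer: -1/2379 ≈ -0.00042034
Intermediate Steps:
s(n) = 2 + n/3
s(-13)/((6 - 1*5)*(-14) + 35*159) = (2 + (⅓)*(-13))/((6 - 1*5)*(-14) + 35*159) = (2 - 13/3)/((6 - 5)*(-14) + 5565) = -7/(3*(1*(-14) + 5565)) = -7/(3*(-14 + 5565)) = -7/3/5551 = -7/3*1/5551 = -1/2379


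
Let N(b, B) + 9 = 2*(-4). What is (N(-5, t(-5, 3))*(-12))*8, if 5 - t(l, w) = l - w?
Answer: 1632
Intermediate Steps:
t(l, w) = 5 + w - l (t(l, w) = 5 - (l - w) = 5 + (w - l) = 5 + w - l)
N(b, B) = -17 (N(b, B) = -9 + 2*(-4) = -9 - 8 = -17)
(N(-5, t(-5, 3))*(-12))*8 = -17*(-12)*8 = 204*8 = 1632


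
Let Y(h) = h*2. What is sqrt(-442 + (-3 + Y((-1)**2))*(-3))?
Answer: I*sqrt(439) ≈ 20.952*I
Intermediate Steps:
Y(h) = 2*h
sqrt(-442 + (-3 + Y((-1)**2))*(-3)) = sqrt(-442 + (-3 + 2*(-1)**2)*(-3)) = sqrt(-442 + (-3 + 2*1)*(-3)) = sqrt(-442 + (-3 + 2)*(-3)) = sqrt(-442 - 1*(-3)) = sqrt(-442 + 3) = sqrt(-439) = I*sqrt(439)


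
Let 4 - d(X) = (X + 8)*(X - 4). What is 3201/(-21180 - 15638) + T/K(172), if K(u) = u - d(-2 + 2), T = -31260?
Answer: -71960376/312953 ≈ -229.94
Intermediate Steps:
d(X) = 4 - (-4 + X)*(8 + X) (d(X) = 4 - (X + 8)*(X - 4) = 4 - (8 + X)*(-4 + X) = 4 - (-4 + X)*(8 + X))
K(u) = -36 + u (K(u) = u - (36 - (-2 + 2)² - 4*(-2 + 2)) = u - (36 - 1*0² - 4*0) = u - (36 - 1*0 + 0) = u - (36 + 0 + 0) = u - 1*36 = u - 36 = -36 + u)
3201/(-21180 - 15638) + T/K(172) = 3201/(-21180 - 15638) - 31260/(-36 + 172) = 3201/(-36818) - 31260/136 = 3201*(-1/36818) - 31260*1/136 = -3201/36818 - 7815/34 = -71960376/312953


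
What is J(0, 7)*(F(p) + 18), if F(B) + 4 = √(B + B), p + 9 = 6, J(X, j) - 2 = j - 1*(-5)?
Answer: 196 + 14*I*√6 ≈ 196.0 + 34.293*I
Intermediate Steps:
J(X, j) = 7 + j (J(X, j) = 2 + (j - 1*(-5)) = 2 + (j + 5) = 2 + (5 + j) = 7 + j)
p = -3 (p = -9 + 6 = -3)
F(B) = -4 + √2*√B (F(B) = -4 + √(B + B) = -4 + √(2*B) = -4 + √2*√B)
J(0, 7)*(F(p) + 18) = (7 + 7)*((-4 + √2*√(-3)) + 18) = 14*((-4 + √2*(I*√3)) + 18) = 14*((-4 + I*√6) + 18) = 14*(14 + I*√6) = 196 + 14*I*√6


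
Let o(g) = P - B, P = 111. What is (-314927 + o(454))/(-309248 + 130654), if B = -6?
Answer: 157405/89297 ≈ 1.7627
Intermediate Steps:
o(g) = 117 (o(g) = 111 - 1*(-6) = 111 + 6 = 117)
(-314927 + o(454))/(-309248 + 130654) = (-314927 + 117)/(-309248 + 130654) = -314810/(-178594) = -314810*(-1/178594) = 157405/89297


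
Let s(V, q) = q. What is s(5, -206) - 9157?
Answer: -9363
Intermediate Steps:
s(5, -206) - 9157 = -206 - 9157 = -9363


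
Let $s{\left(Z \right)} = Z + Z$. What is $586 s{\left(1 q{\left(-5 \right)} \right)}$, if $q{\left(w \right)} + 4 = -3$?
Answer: $-8204$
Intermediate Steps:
$q{\left(w \right)} = -7$ ($q{\left(w \right)} = -4 - 3 = -7$)
$s{\left(Z \right)} = 2 Z$
$586 s{\left(1 q{\left(-5 \right)} \right)} = 586 \cdot 2 \cdot 1 \left(-7\right) = 586 \cdot 2 \left(-7\right) = 586 \left(-14\right) = -8204$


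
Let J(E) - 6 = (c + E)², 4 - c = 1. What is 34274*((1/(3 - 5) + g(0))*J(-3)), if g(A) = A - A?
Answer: -102822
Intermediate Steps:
g(A) = 0
c = 3 (c = 4 - 1*1 = 4 - 1 = 3)
J(E) = 6 + (3 + E)²
34274*((1/(3 - 5) + g(0))*J(-3)) = 34274*((1/(3 - 5) + 0)*(6 + (3 - 3)²)) = 34274*((1/(-2) + 0)*(6 + 0²)) = 34274*((-½ + 0)*(6 + 0)) = 34274*(-½*6) = 34274*(-3) = -102822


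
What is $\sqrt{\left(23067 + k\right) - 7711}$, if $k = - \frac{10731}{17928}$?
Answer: $\frac{\sqrt{15232803914}}{996} \approx 123.92$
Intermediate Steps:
$k = - \frac{3577}{5976}$ ($k = \left(-10731\right) \frac{1}{17928} = - \frac{3577}{5976} \approx -0.59856$)
$\sqrt{\left(23067 + k\right) - 7711} = \sqrt{\left(23067 - \frac{3577}{5976}\right) - 7711} = \sqrt{\frac{137844815}{5976} - 7711} = \sqrt{\frac{91763879}{5976}} = \frac{\sqrt{15232803914}}{996}$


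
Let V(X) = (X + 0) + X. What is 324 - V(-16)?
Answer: 356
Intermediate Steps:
V(X) = 2*X (V(X) = X + X = 2*X)
324 - V(-16) = 324 - 2*(-16) = 324 - 1*(-32) = 324 + 32 = 356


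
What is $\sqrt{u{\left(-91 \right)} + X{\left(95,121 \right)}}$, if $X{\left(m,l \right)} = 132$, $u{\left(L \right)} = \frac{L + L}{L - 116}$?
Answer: $\frac{\sqrt{632638}}{69} \approx 11.527$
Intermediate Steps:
$u{\left(L \right)} = \frac{2 L}{-116 + L}$
$\sqrt{u{\left(-91 \right)} + X{\left(95,121 \right)}} = \sqrt{2 \left(-91\right) \frac{1}{-116 - 91} + 132} = \sqrt{2 \left(-91\right) \frac{1}{-207} + 132} = \sqrt{2 \left(-91\right) \left(- \frac{1}{207}\right) + 132} = \sqrt{\frac{182}{207} + 132} = \sqrt{\frac{27506}{207}} = \frac{\sqrt{632638}}{69}$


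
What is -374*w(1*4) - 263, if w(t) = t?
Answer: -1759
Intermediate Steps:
-374*w(1*4) - 263 = -374*4 - 263 = -1496 - 263 = -1759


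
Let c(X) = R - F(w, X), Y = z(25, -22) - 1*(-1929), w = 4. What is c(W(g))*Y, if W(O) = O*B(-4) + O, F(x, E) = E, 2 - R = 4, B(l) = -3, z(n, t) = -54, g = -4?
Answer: -18750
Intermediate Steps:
R = -2 (R = 2 - 1*4 = 2 - 4 = -2)
Y = 1875 (Y = -54 - 1*(-1929) = -54 + 1929 = 1875)
W(O) = -2*O (W(O) = O*(-3) + O = -3*O + O = -2*O)
c(X) = -2 - X
c(W(g))*Y = (-2 - (-2)*(-4))*1875 = (-2 - 1*8)*1875 = (-2 - 8)*1875 = -10*1875 = -18750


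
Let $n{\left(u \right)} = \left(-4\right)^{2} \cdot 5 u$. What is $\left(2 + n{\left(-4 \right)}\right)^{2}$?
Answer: $101124$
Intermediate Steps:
$n{\left(u \right)} = 80 u$ ($n{\left(u \right)} = 16 \cdot 5 u = 80 u$)
$\left(2 + n{\left(-4 \right)}\right)^{2} = \left(2 + 80 \left(-4\right)\right)^{2} = \left(2 - 320\right)^{2} = \left(-318\right)^{2} = 101124$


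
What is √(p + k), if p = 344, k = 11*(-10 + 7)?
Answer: √311 ≈ 17.635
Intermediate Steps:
k = -33 (k = 11*(-3) = -33)
√(p + k) = √(344 - 33) = √311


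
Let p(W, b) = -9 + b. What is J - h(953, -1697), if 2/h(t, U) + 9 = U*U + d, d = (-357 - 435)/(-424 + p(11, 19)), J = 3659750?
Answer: 121202583089477/33117722 ≈ 3.6597e+6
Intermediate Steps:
d = 44/23 (d = (-357 - 435)/(-424 + (-9 + 19)) = -792/(-424 + 10) = -792/(-414) = -792*(-1/414) = 44/23 ≈ 1.9130)
h(t, U) = 2/(-163/23 + U²) (h(t, U) = 2/(-9 + (U*U + 44/23)) = 2/(-9 + (U² + 44/23)) = 2/(-9 + (44/23 + U²)) = 2/(-163/23 + U²))
J - h(953, -1697) = 3659750 - 46/(-163 + 23*(-1697)²) = 3659750 - 46/(-163 + 23*2879809) = 3659750 - 46/(-163 + 66235607) = 3659750 - 46/66235444 = 3659750 - 1*23/33117722 = 3659750 - 23/33117722 = 121202583089477/33117722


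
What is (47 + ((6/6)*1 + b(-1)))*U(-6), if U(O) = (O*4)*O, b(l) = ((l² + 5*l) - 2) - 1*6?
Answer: 5184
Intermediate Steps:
b(l) = -8 + l² + 5*l (b(l) = (-2 + l² + 5*l) - 6 = -8 + l² + 5*l)
U(O) = 4*O² (U(O) = (4*O)*O = 4*O²)
(47 + ((6/6)*1 + b(-1)))*U(-6) = (47 + ((6/6)*1 + (-8 + (-1)² + 5*(-1))))*(4*(-6)²) = (47 + ((6*(⅙))*1 + (-8 + 1 - 5)))*(4*36) = (47 + (1*1 - 12))*144 = (47 + (1 - 12))*144 = (47 - 11)*144 = 36*144 = 5184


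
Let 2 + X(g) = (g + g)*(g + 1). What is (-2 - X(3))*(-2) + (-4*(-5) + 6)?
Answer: 74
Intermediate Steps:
X(g) = -2 + 2*g*(1 + g) (X(g) = -2 + (g + g)*(g + 1) = -2 + (2*g)*(1 + g) = -2 + 2*g*(1 + g))
(-2 - X(3))*(-2) + (-4*(-5) + 6) = (-2 - (-2 + 2*3 + 2*3**2))*(-2) + (-4*(-5) + 6) = (-2 - (-2 + 6 + 2*9))*(-2) + (20 + 6) = (-2 - (-2 + 6 + 18))*(-2) + 26 = (-2 - 1*22)*(-2) + 26 = (-2 - 22)*(-2) + 26 = -24*(-2) + 26 = 48 + 26 = 74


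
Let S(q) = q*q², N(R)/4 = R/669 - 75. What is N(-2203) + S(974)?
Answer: 618162764144/669 ≈ 9.2401e+8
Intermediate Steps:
N(R) = -300 + 4*R/669 (N(R) = 4*(R/669 - 75) = 4*(-75 + R/669) = -300 + 4*R/669)
S(q) = q³
N(-2203) + S(974) = (-300 + (4/669)*(-2203)) + 974³ = (-300 - 8812/669) + 924010424 = -209512/669 + 924010424 = 618162764144/669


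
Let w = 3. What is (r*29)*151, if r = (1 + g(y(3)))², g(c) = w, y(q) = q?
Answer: 70064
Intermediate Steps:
g(c) = 3
r = 16 (r = (1 + 3)² = 4² = 16)
(r*29)*151 = (16*29)*151 = 464*151 = 70064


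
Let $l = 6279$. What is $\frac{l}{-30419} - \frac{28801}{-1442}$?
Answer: $\frac{867043301}{43864198} \approx 19.767$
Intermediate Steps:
$\frac{l}{-30419} - \frac{28801}{-1442} = \frac{6279}{-30419} - \frac{28801}{-1442} = 6279 \left(- \frac{1}{30419}\right) - - \frac{28801}{1442} = - \frac{6279}{30419} + \frac{28801}{1442} = \frac{867043301}{43864198}$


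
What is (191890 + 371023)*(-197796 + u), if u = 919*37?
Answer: -92201209009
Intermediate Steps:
u = 34003
(191890 + 371023)*(-197796 + u) = (191890 + 371023)*(-197796 + 34003) = 562913*(-163793) = -92201209009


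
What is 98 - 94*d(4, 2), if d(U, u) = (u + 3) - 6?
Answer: 192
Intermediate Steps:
d(U, u) = -3 + u (d(U, u) = (3 + u) - 6 = -3 + u)
98 - 94*d(4, 2) = 98 - 94*(-3 + 2) = 98 - 94*(-1) = 98 + 94 = 192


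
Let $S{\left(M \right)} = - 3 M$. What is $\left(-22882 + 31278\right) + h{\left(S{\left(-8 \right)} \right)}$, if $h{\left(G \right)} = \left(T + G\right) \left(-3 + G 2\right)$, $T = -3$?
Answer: $9341$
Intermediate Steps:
$h{\left(G \right)} = \left(-3 + G\right) \left(-3 + 2 G\right)$ ($h{\left(G \right)} = \left(-3 + G\right) \left(-3 + G 2\right) = \left(-3 + G\right) \left(-3 + 2 G\right)$)
$\left(-22882 + 31278\right) + h{\left(S{\left(-8 \right)} \right)} = \left(-22882 + 31278\right) + \left(9 - 9 \left(\left(-3\right) \left(-8\right)\right) + 2 \left(\left(-3\right) \left(-8\right)\right)^{2}\right) = 8396 + \left(9 - 216 + 2 \cdot 24^{2}\right) = 8396 + \left(9 - 216 + 2 \cdot 576\right) = 8396 + \left(9 - 216 + 1152\right) = 8396 + 945 = 9341$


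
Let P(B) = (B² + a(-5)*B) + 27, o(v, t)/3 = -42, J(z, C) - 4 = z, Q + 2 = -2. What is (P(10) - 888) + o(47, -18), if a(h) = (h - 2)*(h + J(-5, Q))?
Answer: -467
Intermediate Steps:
Q = -4 (Q = -2 - 2 = -4)
J(z, C) = 4 + z
a(h) = (-1 + h)*(-2 + h) (a(h) = (h - 2)*(h + (4 - 5)) = (-2 + h)*(h - 1) = (-2 + h)*(-1 + h) = (-1 + h)*(-2 + h))
o(v, t) = -126 (o(v, t) = 3*(-42) = -126)
P(B) = 27 + B² + 42*B (P(B) = (B² + (2 + (-5)² - 3*(-5))*B) + 27 = (B² + (2 + 25 + 15)*B) + 27 = (B² + 42*B) + 27 = 27 + B² + 42*B)
(P(10) - 888) + o(47, -18) = ((27 + 10² + 42*10) - 888) - 126 = ((27 + 100 + 420) - 888) - 126 = (547 - 888) - 126 = -341 - 126 = -467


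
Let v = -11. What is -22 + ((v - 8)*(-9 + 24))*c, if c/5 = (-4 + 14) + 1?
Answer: -15697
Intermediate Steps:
c = 55 (c = 5*((-4 + 14) + 1) = 5*(10 + 1) = 5*11 = 55)
-22 + ((v - 8)*(-9 + 24))*c = -22 + ((-11 - 8)*(-9 + 24))*55 = -22 - 19*15*55 = -22 - 285*55 = -22 - 15675 = -15697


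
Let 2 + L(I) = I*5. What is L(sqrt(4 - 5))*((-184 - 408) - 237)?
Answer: 1658 - 4145*I ≈ 1658.0 - 4145.0*I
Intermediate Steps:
L(I) = -2 + 5*I (L(I) = -2 + I*5 = -2 + 5*I)
L(sqrt(4 - 5))*((-184 - 408) - 237) = (-2 + 5*sqrt(4 - 5))*((-184 - 408) - 237) = (-2 + 5*sqrt(-1))*(-592 - 237) = (-2 + 5*I)*(-829) = 1658 - 4145*I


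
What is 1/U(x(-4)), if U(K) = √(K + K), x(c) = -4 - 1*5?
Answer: -I*√2/6 ≈ -0.2357*I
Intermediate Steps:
x(c) = -9 (x(c) = -4 - 5 = -9)
U(K) = √2*√K (U(K) = √(2*K) = √2*√K)
1/U(x(-4)) = 1/(√2*√(-9)) = 1/(√2*(3*I)) = 1/(3*I*√2) = -I*√2/6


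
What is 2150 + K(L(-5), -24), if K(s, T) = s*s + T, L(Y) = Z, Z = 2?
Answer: 2130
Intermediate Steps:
L(Y) = 2
K(s, T) = T + s² (K(s, T) = s² + T = T + s²)
2150 + K(L(-5), -24) = 2150 + (-24 + 2²) = 2150 + (-24 + 4) = 2150 - 20 = 2130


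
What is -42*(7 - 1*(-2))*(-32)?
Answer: 12096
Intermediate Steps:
-42*(7 - 1*(-2))*(-32) = -42*(7 + 2)*(-32) = -42*9*(-32) = -378*(-32) = 12096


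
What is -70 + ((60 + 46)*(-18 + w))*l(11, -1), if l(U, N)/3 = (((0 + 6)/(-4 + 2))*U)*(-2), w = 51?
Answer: 692534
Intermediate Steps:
l(U, N) = 18*U (l(U, N) = 3*((((0 + 6)/(-4 + 2))*U)*(-2)) = 3*(((6/(-2))*U)*(-2)) = 3*(((6*(-1/2))*U)*(-2)) = 3*(-3*U*(-2)) = 3*(6*U) = 18*U)
-70 + ((60 + 46)*(-18 + w))*l(11, -1) = -70 + ((60 + 46)*(-18 + 51))*(18*11) = -70 + (106*33)*198 = -70 + 3498*198 = -70 + 692604 = 692534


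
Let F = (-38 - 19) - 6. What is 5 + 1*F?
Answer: -58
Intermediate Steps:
F = -63 (F = -57 - 6 = -63)
5 + 1*F = 5 + 1*(-63) = 5 - 63 = -58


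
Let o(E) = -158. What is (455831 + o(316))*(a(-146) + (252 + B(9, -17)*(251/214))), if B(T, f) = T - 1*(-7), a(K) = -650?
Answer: -18490298994/107 ≈ -1.7281e+8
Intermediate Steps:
B(T, f) = 7 + T (B(T, f) = T + 7 = 7 + T)
(455831 + o(316))*(a(-146) + (252 + B(9, -17)*(251/214))) = (455831 - 158)*(-650 + (252 + (7 + 9)*(251/214))) = 455673*(-650 + (252 + 16*(251*(1/214)))) = 455673*(-650 + (252 + 16*(251/214))) = 455673*(-650 + (252 + 2008/107)) = 455673*(-650 + 28972/107) = 455673*(-40578/107) = -18490298994/107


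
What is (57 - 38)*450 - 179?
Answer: 8371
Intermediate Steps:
(57 - 38)*450 - 179 = 19*450 - 179 = 8550 - 179 = 8371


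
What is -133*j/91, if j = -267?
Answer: 5073/13 ≈ 390.23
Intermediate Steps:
-133*j/91 = -(-35511)/91 = -133*(-267/91) = 5073/13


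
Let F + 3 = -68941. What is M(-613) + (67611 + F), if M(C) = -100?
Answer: -1433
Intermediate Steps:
F = -68944 (F = -3 - 68941 = -68944)
M(-613) + (67611 + F) = -100 + (67611 - 68944) = -100 - 1333 = -1433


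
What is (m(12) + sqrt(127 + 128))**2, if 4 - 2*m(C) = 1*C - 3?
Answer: 1045/4 - 5*sqrt(255) ≈ 181.41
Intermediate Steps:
m(C) = 7/2 - C/2 (m(C) = 2 - (1*C - 3)/2 = 2 - (C - 3)/2 = 2 - (-3 + C)/2 = 2 + (3/2 - C/2) = 7/2 - C/2)
(m(12) + sqrt(127 + 128))**2 = ((7/2 - 1/2*12) + sqrt(127 + 128))**2 = ((7/2 - 6) + sqrt(255))**2 = (-5/2 + sqrt(255))**2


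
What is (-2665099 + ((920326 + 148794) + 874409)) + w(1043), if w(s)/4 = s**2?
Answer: 3629826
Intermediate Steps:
w(s) = 4*s**2
(-2665099 + ((920326 + 148794) + 874409)) + w(1043) = (-2665099 + ((920326 + 148794) + 874409)) + 4*1043**2 = (-2665099 + (1069120 + 874409)) + 4*1087849 = (-2665099 + 1943529) + 4351396 = -721570 + 4351396 = 3629826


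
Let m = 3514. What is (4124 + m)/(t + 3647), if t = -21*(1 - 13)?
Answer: 7638/3899 ≈ 1.9590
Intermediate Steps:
t = 252 (t = -21*(-12) = 252)
(4124 + m)/(t + 3647) = (4124 + 3514)/(252 + 3647) = 7638/3899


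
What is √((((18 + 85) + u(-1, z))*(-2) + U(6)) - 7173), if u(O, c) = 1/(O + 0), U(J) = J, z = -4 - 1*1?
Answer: 9*I*√91 ≈ 85.854*I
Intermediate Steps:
z = -5 (z = -4 - 1 = -5)
u(O, c) = 1/O
√((((18 + 85) + u(-1, z))*(-2) + U(6)) - 7173) = √((((18 + 85) + 1/(-1))*(-2) + 6) - 7173) = √(((103 - 1)*(-2) + 6) - 7173) = √((102*(-2) + 6) - 7173) = √((-204 + 6) - 7173) = √(-198 - 7173) = √(-7371) = 9*I*√91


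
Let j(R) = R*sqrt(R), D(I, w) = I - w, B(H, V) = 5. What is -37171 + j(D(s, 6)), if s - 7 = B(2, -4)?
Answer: -37171 + 6*sqrt(6) ≈ -37156.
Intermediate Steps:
s = 12 (s = 7 + 5 = 12)
j(R) = R**(3/2)
-37171 + j(D(s, 6)) = -37171 + (12 - 1*6)**(3/2) = -37171 + (12 - 6)**(3/2) = -37171 + 6**(3/2) = -37171 + 6*sqrt(6)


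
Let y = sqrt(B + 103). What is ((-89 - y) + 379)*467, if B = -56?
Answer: 135430 - 467*sqrt(47) ≈ 1.3223e+5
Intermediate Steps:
y = sqrt(47) (y = sqrt(-56 + 103) = sqrt(47) ≈ 6.8557)
((-89 - y) + 379)*467 = ((-89 - sqrt(47)) + 379)*467 = (290 - sqrt(47))*467 = 135430 - 467*sqrt(47)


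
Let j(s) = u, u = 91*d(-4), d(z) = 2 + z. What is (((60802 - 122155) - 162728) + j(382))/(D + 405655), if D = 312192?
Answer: -17251/55219 ≈ -0.31241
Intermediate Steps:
u = -182 (u = 91*(2 - 4) = 91*(-2) = -182)
j(s) = -182
(((60802 - 122155) - 162728) + j(382))/(D + 405655) = (((60802 - 122155) - 162728) - 182)/(312192 + 405655) = ((-61353 - 162728) - 182)/717847 = (-224081 - 182)*(1/717847) = -224263*1/717847 = -17251/55219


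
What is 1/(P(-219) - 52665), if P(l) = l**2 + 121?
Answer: -1/4583 ≈ -0.00021820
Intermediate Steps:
P(l) = 121 + l**2
1/(P(-219) - 52665) = 1/((121 + (-219)**2) - 52665) = 1/((121 + 47961) - 52665) = 1/(48082 - 52665) = 1/(-4583) = -1/4583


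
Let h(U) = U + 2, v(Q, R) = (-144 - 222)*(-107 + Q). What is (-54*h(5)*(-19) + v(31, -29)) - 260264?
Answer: -225266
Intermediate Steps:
v(Q, R) = 39162 - 366*Q (v(Q, R) = -366*(-107 + Q) = 39162 - 366*Q)
h(U) = 2 + U
(-54*h(5)*(-19) + v(31, -29)) - 260264 = (-54*(2 + 5)*(-19) + (39162 - 366*31)) - 260264 = (-54*7*(-19) + (39162 - 11346)) - 260264 = (-378*(-19) + 27816) - 260264 = (7182 + 27816) - 260264 = 34998 - 260264 = -225266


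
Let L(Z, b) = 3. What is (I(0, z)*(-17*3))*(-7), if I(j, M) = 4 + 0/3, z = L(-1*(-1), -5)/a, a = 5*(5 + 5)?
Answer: 1428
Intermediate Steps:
a = 50 (a = 5*10 = 50)
z = 3/50 ≈ 0.060000
I(j, M) = 4 (I(j, M) = 4 + 0*(⅓) = 4 + 0 = 4)
(I(0, z)*(-17*3))*(-7) = (4*(-17*3))*(-7) = (4*(-51))*(-7) = -204*(-7) = 1428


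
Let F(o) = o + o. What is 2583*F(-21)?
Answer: -108486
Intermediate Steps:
F(o) = 2*o
2583*F(-21) = 2583*(2*(-21)) = 2583*(-42) = -108486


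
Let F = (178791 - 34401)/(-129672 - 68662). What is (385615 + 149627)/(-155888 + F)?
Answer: -53078343414/15459017491 ≈ -3.4335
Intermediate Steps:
F = -72195/99167 (F = 144390/(-198334) = 144390*(-1/198334) = -72195/99167 ≈ -0.72801)
(385615 + 149627)/(-155888 + F) = (385615 + 149627)/(-155888 - 72195/99167) = 535242/(-15459017491/99167) = 535242*(-99167/15459017491) = -53078343414/15459017491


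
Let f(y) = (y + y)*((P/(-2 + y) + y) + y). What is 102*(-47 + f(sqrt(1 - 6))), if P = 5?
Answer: 102*(-134*I - 57*sqrt(5))/(sqrt(5) + 2*I) ≈ -6267.3 - 506.84*I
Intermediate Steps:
f(y) = 2*y*(2*y + 5/(-2 + y)) (f(y) = (y + y)*((5/(-2 + y) + y) + y) = (2*y)*((5/(-2 + y) + y) + y) = (2*y)*((y + 5/(-2 + y)) + y) = (2*y)*(2*y + 5/(-2 + y)) = 2*y*(2*y + 5/(-2 + y)))
102*(-47 + f(sqrt(1 - 6))) = 102*(-47 + 2*sqrt(1 - 6)*(5 - 4*sqrt(1 - 6) + 2*(sqrt(1 - 6))**2)/(-2 + sqrt(1 - 6))) = 102*(-47 + 2*sqrt(-5)*(5 - 4*I*sqrt(5) + 2*(sqrt(-5))**2)/(-2 + sqrt(-5))) = 102*(-47 + 2*(I*sqrt(5))*(5 - 4*I*sqrt(5) + 2*(I*sqrt(5))**2)/(-2 + I*sqrt(5))) = 102*(-47 + 2*(I*sqrt(5))*(5 - 4*I*sqrt(5) + 2*(-5))/(-2 + I*sqrt(5))) = 102*(-47 + 2*(I*sqrt(5))*(5 - 4*I*sqrt(5) - 10)/(-2 + I*sqrt(5))) = 102*(-47 + 2*(I*sqrt(5))*(-5 - 4*I*sqrt(5))/(-2 + I*sqrt(5))) = 102*(-47 + 2*I*sqrt(5)*(-5 - 4*I*sqrt(5))/(-2 + I*sqrt(5))) = -4794 + 204*I*sqrt(5)*(-5 - 4*I*sqrt(5))/(-2 + I*sqrt(5))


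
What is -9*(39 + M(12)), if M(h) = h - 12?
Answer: -351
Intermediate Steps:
M(h) = -12 + h
-9*(39 + M(12)) = -9*(39 + (-12 + 12)) = -9*(39 + 0) = -9*39 = -351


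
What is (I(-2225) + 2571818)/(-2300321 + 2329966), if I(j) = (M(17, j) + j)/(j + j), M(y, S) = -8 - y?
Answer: 228891847/2638405 ≈ 86.754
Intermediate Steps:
I(j) = (-25 + j)/(2*j) (I(j) = ((-8 - 1*17) + j)/(j + j) = ((-8 - 17) + j)/((2*j)) = (-25 + j)*(1/(2*j)) = (-25 + j)/(2*j))
(I(-2225) + 2571818)/(-2300321 + 2329966) = ((½)*(-25 - 2225)/(-2225) + 2571818)/(-2300321 + 2329966) = ((½)*(-1/2225)*(-2250) + 2571818)/29645 = (45/89 + 2571818)*(1/29645) = (228891847/89)*(1/29645) = 228891847/2638405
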